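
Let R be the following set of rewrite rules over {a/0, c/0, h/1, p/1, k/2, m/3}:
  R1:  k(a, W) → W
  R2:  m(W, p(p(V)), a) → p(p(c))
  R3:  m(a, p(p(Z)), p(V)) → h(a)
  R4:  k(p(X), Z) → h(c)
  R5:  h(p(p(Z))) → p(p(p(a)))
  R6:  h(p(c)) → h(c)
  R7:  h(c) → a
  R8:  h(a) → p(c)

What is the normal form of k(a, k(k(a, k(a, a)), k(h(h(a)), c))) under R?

c

1. k(a, k(k(a, k(a, a)), k(h(h(a)), c)))  →  k(k(a, k(a, a)), k(h(h(a)), c))   [R1 at ε]
2. k(k(a, k(a, a)), k(h(h(a)), c))  →  k(k(a, a), k(h(h(a)), c))   [R1 at 1]
3. k(k(a, a), k(h(h(a)), c))  →  k(a, k(h(h(a)), c))   [R1 at 1]
4. k(a, k(h(h(a)), c))  →  k(h(h(a)), c)   [R1 at ε]
5. k(h(h(a)), c)  →  k(h(p(c)), c)   [R8 at 1.1]
6. k(h(p(c)), c)  →  k(h(c), c)   [R6 at 1]
7. k(h(c), c)  →  k(a, c)   [R7 at 1]
8. k(a, c)  →  c   [R1 at ε]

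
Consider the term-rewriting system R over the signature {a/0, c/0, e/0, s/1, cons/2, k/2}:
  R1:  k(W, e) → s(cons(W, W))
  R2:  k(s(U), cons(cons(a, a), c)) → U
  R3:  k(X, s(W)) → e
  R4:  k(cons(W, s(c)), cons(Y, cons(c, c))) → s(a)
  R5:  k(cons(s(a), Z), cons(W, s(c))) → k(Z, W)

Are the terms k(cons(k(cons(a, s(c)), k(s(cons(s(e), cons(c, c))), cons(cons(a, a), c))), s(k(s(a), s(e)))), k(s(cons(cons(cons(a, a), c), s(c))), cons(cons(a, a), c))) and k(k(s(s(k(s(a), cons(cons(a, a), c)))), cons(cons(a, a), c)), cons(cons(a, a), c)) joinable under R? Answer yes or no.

Reduce t₁ = k(cons(k(cons(a, s(c)), k(s(cons(s(e), cons(c, c))), cons(cons(a, a), c))), s(k(s(a), s(e)))), k(s(cons(cons(cons(a, a), c), s(c))), cons(cons(a, a), c))):
1. k(cons(k(cons(a, s(c)), k(s(cons(s(e), cons(c, c))), cons(cons(a, a), c))), s(k(s(a), s(e)))), k(s(cons(cons(cons(a, a), c), s(c))), cons(cons(a, a), c)))  →  k(cons(k(cons(a, s(c)), cons(s(e), cons(c, c))), s(k(s(a), s(e)))), k(s(cons(cons(cons(a, a), c), s(c))), cons(cons(a, a), c)))   [R2 at 1.1.2]
2. k(cons(k(cons(a, s(c)), cons(s(e), cons(c, c))), s(k(s(a), s(e)))), k(s(cons(cons(cons(a, a), c), s(c))), cons(cons(a, a), c)))  →  k(cons(s(a), s(k(s(a), s(e)))), k(s(cons(cons(cons(a, a), c), s(c))), cons(cons(a, a), c)))   [R4 at 1.1]
3. k(cons(s(a), s(k(s(a), s(e)))), k(s(cons(cons(cons(a, a), c), s(c))), cons(cons(a, a), c)))  →  k(cons(s(a), s(e)), k(s(cons(cons(cons(a, a), c), s(c))), cons(cons(a, a), c)))   [R3 at 1.2.1]
4. k(cons(s(a), s(e)), k(s(cons(cons(cons(a, a), c), s(c))), cons(cons(a, a), c)))  →  k(cons(s(a), s(e)), cons(cons(cons(a, a), c), s(c)))   [R2 at 2]
5. k(cons(s(a), s(e)), cons(cons(cons(a, a), c), s(c)))  →  k(s(e), cons(cons(a, a), c))   [R5 at ε]
6. k(s(e), cons(cons(a, a), c))  →  e   [R2 at ε]

Reduce t₂ = k(k(s(s(k(s(a), cons(cons(a, a), c)))), cons(cons(a, a), c)), cons(cons(a, a), c)):
1. k(k(s(s(k(s(a), cons(cons(a, a), c)))), cons(cons(a, a), c)), cons(cons(a, a), c))  →  k(s(k(s(a), cons(cons(a, a), c))), cons(cons(a, a), c))   [R2 at 1]
2. k(s(k(s(a), cons(cons(a, a), c))), cons(cons(a, a), c))  →  k(s(a), cons(cons(a, a), c))   [R2 at ε]
3. k(s(a), cons(cons(a, a), c))  →  a   [R2 at ε]

no — NF(t₁) = e, NF(t₂) = a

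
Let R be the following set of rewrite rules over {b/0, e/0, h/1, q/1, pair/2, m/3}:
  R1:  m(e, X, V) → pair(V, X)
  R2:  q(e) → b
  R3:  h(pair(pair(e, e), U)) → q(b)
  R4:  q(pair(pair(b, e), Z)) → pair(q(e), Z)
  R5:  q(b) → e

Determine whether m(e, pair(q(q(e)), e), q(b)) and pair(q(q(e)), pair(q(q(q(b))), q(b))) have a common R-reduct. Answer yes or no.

Reduce t₁ = m(e, pair(q(q(e)), e), q(b)):
1. m(e, pair(q(q(e)), e), q(b))  →  pair(q(b), pair(q(q(e)), e))   [R1 at ε]
2. pair(q(b), pair(q(q(e)), e))  →  pair(e, pair(q(q(e)), e))   [R5 at 1]
3. pair(e, pair(q(q(e)), e))  →  pair(e, pair(q(b), e))   [R2 at 2.1.1]
4. pair(e, pair(q(b), e))  →  pair(e, pair(e, e))   [R5 at 2.1]

Reduce t₂ = pair(q(q(e)), pair(q(q(q(b))), q(b))):
1. pair(q(q(e)), pair(q(q(q(b))), q(b)))  →  pair(q(b), pair(q(q(q(b))), q(b)))   [R2 at 1.1]
2. pair(q(b), pair(q(q(q(b))), q(b)))  →  pair(e, pair(q(q(q(b))), q(b)))   [R5 at 1]
3. pair(e, pair(q(q(q(b))), q(b)))  →  pair(e, pair(q(q(e)), q(b)))   [R5 at 2.1.1.1]
4. pair(e, pair(q(q(e)), q(b)))  →  pair(e, pair(q(b), q(b)))   [R2 at 2.1.1]
5. pair(e, pair(q(b), q(b)))  →  pair(e, pair(e, q(b)))   [R5 at 2.1]
6. pair(e, pair(e, q(b)))  →  pair(e, pair(e, e))   [R5 at 2.2]

yes — NF(t₁) = pair(e, pair(e, e)), NF(t₂) = pair(e, pair(e, e))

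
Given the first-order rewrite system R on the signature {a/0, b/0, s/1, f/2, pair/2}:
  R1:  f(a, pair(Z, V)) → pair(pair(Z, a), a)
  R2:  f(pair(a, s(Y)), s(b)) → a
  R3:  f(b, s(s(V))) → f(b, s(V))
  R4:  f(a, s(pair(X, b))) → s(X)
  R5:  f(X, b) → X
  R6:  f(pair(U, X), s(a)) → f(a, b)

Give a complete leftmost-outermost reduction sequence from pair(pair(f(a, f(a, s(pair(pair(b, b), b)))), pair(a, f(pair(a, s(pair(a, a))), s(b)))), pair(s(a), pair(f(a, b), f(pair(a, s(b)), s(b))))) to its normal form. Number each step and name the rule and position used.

1. pair(pair(f(a, f(a, s(pair(pair(b, b), b)))), pair(a, f(pair(a, s(pair(a, a))), s(b)))), pair(s(a), pair(f(a, b), f(pair(a, s(b)), s(b)))))  →  pair(pair(f(a, s(pair(b, b))), pair(a, f(pair(a, s(pair(a, a))), s(b)))), pair(s(a), pair(f(a, b), f(pair(a, s(b)), s(b)))))   [R4 at 1.1.2]
2. pair(pair(f(a, s(pair(b, b))), pair(a, f(pair(a, s(pair(a, a))), s(b)))), pair(s(a), pair(f(a, b), f(pair(a, s(b)), s(b)))))  →  pair(pair(s(b), pair(a, f(pair(a, s(pair(a, a))), s(b)))), pair(s(a), pair(f(a, b), f(pair(a, s(b)), s(b)))))   [R4 at 1.1]
3. pair(pair(s(b), pair(a, f(pair(a, s(pair(a, a))), s(b)))), pair(s(a), pair(f(a, b), f(pair(a, s(b)), s(b)))))  →  pair(pair(s(b), pair(a, a)), pair(s(a), pair(f(a, b), f(pair(a, s(b)), s(b)))))   [R2 at 1.2.2]
4. pair(pair(s(b), pair(a, a)), pair(s(a), pair(f(a, b), f(pair(a, s(b)), s(b)))))  →  pair(pair(s(b), pair(a, a)), pair(s(a), pair(a, f(pair(a, s(b)), s(b)))))   [R5 at 2.2.1]
5. pair(pair(s(b), pair(a, a)), pair(s(a), pair(a, f(pair(a, s(b)), s(b)))))  →  pair(pair(s(b), pair(a, a)), pair(s(a), pair(a, a)))   [R2 at 2.2.2]

pair(pair(s(b), pair(a, a)), pair(s(a), pair(a, a)))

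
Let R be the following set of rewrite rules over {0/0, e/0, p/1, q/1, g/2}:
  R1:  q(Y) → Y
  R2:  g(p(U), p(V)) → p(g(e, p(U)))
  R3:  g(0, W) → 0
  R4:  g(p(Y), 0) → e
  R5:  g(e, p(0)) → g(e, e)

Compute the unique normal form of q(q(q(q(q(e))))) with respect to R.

1. q(q(q(q(q(e)))))  →  q(q(q(q(e))))   [R1 at ε]
2. q(q(q(q(e))))  →  q(q(q(e)))   [R1 at ε]
3. q(q(q(e)))  →  q(q(e))   [R1 at ε]
4. q(q(e))  →  q(e)   [R1 at ε]
5. q(e)  →  e   [R1 at ε]

e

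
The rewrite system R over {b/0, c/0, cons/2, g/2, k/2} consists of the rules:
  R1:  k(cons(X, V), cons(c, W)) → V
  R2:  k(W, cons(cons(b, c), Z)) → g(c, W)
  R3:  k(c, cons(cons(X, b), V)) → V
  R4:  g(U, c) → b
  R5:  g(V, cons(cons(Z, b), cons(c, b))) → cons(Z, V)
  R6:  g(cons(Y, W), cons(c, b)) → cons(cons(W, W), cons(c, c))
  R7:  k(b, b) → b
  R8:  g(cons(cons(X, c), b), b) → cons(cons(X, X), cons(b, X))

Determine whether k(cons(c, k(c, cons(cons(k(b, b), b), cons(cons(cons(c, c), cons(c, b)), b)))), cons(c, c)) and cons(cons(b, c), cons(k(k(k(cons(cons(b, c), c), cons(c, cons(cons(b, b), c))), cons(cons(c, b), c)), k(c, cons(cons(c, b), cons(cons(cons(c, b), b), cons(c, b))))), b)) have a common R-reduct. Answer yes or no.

no — NF(t₁) = cons(cons(cons(c, c), cons(c, b)), b), NF(t₂) = cons(cons(b, c), cons(cons(c, b), b))

Reduce t₁ = k(cons(c, k(c, cons(cons(k(b, b), b), cons(cons(cons(c, c), cons(c, b)), b)))), cons(c, c)):
1. k(cons(c, k(c, cons(cons(k(b, b), b), cons(cons(cons(c, c), cons(c, b)), b)))), cons(c, c))  →  k(c, cons(cons(k(b, b), b), cons(cons(cons(c, c), cons(c, b)), b)))   [R1 at ε]
2. k(c, cons(cons(k(b, b), b), cons(cons(cons(c, c), cons(c, b)), b)))  →  cons(cons(cons(c, c), cons(c, b)), b)   [R3 at ε]

Reduce t₂ = cons(cons(b, c), cons(k(k(k(cons(cons(b, c), c), cons(c, cons(cons(b, b), c))), cons(cons(c, b), c)), k(c, cons(cons(c, b), cons(cons(cons(c, b), b), cons(c, b))))), b)):
1. cons(cons(b, c), cons(k(k(k(cons(cons(b, c), c), cons(c, cons(cons(b, b), c))), cons(cons(c, b), c)), k(c, cons(cons(c, b), cons(cons(cons(c, b), b), cons(c, b))))), b))  →  cons(cons(b, c), cons(k(k(c, cons(cons(c, b), c)), k(c, cons(cons(c, b), cons(cons(cons(c, b), b), cons(c, b))))), b))   [R1 at 2.1.1.1]
2. cons(cons(b, c), cons(k(k(c, cons(cons(c, b), c)), k(c, cons(cons(c, b), cons(cons(cons(c, b), b), cons(c, b))))), b))  →  cons(cons(b, c), cons(k(c, k(c, cons(cons(c, b), cons(cons(cons(c, b), b), cons(c, b))))), b))   [R3 at 2.1.1]
3. cons(cons(b, c), cons(k(c, k(c, cons(cons(c, b), cons(cons(cons(c, b), b), cons(c, b))))), b))  →  cons(cons(b, c), cons(k(c, cons(cons(cons(c, b), b), cons(c, b))), b))   [R3 at 2.1.2]
4. cons(cons(b, c), cons(k(c, cons(cons(cons(c, b), b), cons(c, b))), b))  →  cons(cons(b, c), cons(cons(c, b), b))   [R3 at 2.1]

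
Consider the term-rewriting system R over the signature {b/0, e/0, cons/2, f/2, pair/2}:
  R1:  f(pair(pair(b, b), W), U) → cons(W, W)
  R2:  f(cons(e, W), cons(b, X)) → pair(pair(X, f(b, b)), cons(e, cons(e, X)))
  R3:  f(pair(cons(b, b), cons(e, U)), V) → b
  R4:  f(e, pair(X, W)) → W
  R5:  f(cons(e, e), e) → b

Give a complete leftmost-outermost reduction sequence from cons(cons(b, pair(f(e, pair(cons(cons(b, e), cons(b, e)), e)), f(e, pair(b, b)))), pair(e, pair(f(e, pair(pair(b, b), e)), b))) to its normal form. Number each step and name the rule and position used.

cons(cons(b, pair(e, b)), pair(e, pair(e, b)))

1. cons(cons(b, pair(f(e, pair(cons(cons(b, e), cons(b, e)), e)), f(e, pair(b, b)))), pair(e, pair(f(e, pair(pair(b, b), e)), b)))  →  cons(cons(b, pair(e, f(e, pair(b, b)))), pair(e, pair(f(e, pair(pair(b, b), e)), b)))   [R4 at 1.2.1]
2. cons(cons(b, pair(e, f(e, pair(b, b)))), pair(e, pair(f(e, pair(pair(b, b), e)), b)))  →  cons(cons(b, pair(e, b)), pair(e, pair(f(e, pair(pair(b, b), e)), b)))   [R4 at 1.2.2]
3. cons(cons(b, pair(e, b)), pair(e, pair(f(e, pair(pair(b, b), e)), b)))  →  cons(cons(b, pair(e, b)), pair(e, pair(e, b)))   [R4 at 2.2.1]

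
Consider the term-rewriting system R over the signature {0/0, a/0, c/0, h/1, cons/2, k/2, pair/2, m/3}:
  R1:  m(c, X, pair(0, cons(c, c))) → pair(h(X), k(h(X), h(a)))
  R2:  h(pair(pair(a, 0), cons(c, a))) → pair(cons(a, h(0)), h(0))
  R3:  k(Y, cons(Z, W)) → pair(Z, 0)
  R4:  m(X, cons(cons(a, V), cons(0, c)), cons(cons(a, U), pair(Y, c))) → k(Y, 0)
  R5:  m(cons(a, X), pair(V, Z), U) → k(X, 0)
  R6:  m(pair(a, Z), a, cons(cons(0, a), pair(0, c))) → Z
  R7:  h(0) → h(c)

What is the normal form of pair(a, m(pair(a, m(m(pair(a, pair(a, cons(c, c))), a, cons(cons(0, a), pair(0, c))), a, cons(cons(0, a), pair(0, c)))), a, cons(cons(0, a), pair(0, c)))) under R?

pair(a, cons(c, c))

1. pair(a, m(pair(a, m(m(pair(a, pair(a, cons(c, c))), a, cons(cons(0, a), pair(0, c))), a, cons(cons(0, a), pair(0, c)))), a, cons(cons(0, a), pair(0, c))))  →  pair(a, m(m(pair(a, pair(a, cons(c, c))), a, cons(cons(0, a), pair(0, c))), a, cons(cons(0, a), pair(0, c))))   [R6 at 2]
2. pair(a, m(m(pair(a, pair(a, cons(c, c))), a, cons(cons(0, a), pair(0, c))), a, cons(cons(0, a), pair(0, c))))  →  pair(a, m(pair(a, cons(c, c)), a, cons(cons(0, a), pair(0, c))))   [R6 at 2.1]
3. pair(a, m(pair(a, cons(c, c)), a, cons(cons(0, a), pair(0, c))))  →  pair(a, cons(c, c))   [R6 at 2]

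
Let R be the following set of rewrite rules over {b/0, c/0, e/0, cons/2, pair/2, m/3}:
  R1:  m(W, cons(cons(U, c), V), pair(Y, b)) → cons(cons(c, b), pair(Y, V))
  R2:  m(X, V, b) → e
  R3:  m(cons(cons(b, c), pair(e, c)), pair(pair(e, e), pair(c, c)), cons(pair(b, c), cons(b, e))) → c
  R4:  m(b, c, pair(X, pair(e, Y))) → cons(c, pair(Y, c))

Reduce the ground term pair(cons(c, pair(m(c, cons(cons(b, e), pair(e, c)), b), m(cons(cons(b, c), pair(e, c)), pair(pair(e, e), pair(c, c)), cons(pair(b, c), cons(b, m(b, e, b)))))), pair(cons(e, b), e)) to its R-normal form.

1. pair(cons(c, pair(m(c, cons(cons(b, e), pair(e, c)), b), m(cons(cons(b, c), pair(e, c)), pair(pair(e, e), pair(c, c)), cons(pair(b, c), cons(b, m(b, e, b)))))), pair(cons(e, b), e))  →  pair(cons(c, pair(e, m(cons(cons(b, c), pair(e, c)), pair(pair(e, e), pair(c, c)), cons(pair(b, c), cons(b, m(b, e, b)))))), pair(cons(e, b), e))   [R2 at 1.2.1]
2. pair(cons(c, pair(e, m(cons(cons(b, c), pair(e, c)), pair(pair(e, e), pair(c, c)), cons(pair(b, c), cons(b, m(b, e, b)))))), pair(cons(e, b), e))  →  pair(cons(c, pair(e, m(cons(cons(b, c), pair(e, c)), pair(pair(e, e), pair(c, c)), cons(pair(b, c), cons(b, e))))), pair(cons(e, b), e))   [R2 at 1.2.2.3.2.2]
3. pair(cons(c, pair(e, m(cons(cons(b, c), pair(e, c)), pair(pair(e, e), pair(c, c)), cons(pair(b, c), cons(b, e))))), pair(cons(e, b), e))  →  pair(cons(c, pair(e, c)), pair(cons(e, b), e))   [R3 at 1.2.2]

pair(cons(c, pair(e, c)), pair(cons(e, b), e))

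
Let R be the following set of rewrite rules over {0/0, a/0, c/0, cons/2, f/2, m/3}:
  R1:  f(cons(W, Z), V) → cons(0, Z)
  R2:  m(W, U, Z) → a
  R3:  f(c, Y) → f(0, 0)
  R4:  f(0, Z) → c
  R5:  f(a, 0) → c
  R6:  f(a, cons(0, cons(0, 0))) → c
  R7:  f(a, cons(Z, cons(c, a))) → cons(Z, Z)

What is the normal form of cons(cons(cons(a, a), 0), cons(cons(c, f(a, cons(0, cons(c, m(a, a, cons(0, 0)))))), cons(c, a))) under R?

cons(cons(cons(a, a), 0), cons(cons(c, cons(0, 0)), cons(c, a)))

1. cons(cons(cons(a, a), 0), cons(cons(c, f(a, cons(0, cons(c, m(a, a, cons(0, 0)))))), cons(c, a)))  →  cons(cons(cons(a, a), 0), cons(cons(c, f(a, cons(0, cons(c, a)))), cons(c, a)))   [R2 at 2.1.2.2.2.2]
2. cons(cons(cons(a, a), 0), cons(cons(c, f(a, cons(0, cons(c, a)))), cons(c, a)))  →  cons(cons(cons(a, a), 0), cons(cons(c, cons(0, 0)), cons(c, a)))   [R7 at 2.1.2]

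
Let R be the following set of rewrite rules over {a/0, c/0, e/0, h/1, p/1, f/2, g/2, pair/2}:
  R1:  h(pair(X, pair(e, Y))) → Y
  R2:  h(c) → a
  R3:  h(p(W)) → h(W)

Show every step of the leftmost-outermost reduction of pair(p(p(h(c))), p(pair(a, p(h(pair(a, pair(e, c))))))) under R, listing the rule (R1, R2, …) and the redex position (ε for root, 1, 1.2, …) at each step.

pair(p(p(a)), p(pair(a, p(c))))

1. pair(p(p(h(c))), p(pair(a, p(h(pair(a, pair(e, c)))))))  →  pair(p(p(a)), p(pair(a, p(h(pair(a, pair(e, c)))))))   [R2 at 1.1.1]
2. pair(p(p(a)), p(pair(a, p(h(pair(a, pair(e, c)))))))  →  pair(p(p(a)), p(pair(a, p(c))))   [R1 at 2.1.2.1]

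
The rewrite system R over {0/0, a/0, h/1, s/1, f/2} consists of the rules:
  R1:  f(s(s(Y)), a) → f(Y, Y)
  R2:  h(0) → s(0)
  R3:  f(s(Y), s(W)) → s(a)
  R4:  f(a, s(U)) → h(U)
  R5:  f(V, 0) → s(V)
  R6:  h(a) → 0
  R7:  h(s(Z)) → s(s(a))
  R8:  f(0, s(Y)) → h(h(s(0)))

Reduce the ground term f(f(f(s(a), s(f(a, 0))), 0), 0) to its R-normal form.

s(s(s(a)))

1. f(f(f(s(a), s(f(a, 0))), 0), 0)  →  s(f(f(s(a), s(f(a, 0))), 0))   [R5 at ε]
2. s(f(f(s(a), s(f(a, 0))), 0))  →  s(s(f(s(a), s(f(a, 0)))))   [R5 at 1]
3. s(s(f(s(a), s(f(a, 0)))))  →  s(s(s(a)))   [R3 at 1.1]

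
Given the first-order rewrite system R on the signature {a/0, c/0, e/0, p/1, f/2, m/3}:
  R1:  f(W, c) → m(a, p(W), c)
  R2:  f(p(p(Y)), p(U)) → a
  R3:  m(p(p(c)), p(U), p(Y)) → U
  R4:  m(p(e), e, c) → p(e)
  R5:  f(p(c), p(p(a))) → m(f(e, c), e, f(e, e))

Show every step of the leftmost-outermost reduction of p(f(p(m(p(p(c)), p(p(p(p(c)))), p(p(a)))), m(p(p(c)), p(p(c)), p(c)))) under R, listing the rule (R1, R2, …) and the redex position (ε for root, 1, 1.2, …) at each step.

1. p(f(p(m(p(p(c)), p(p(p(p(c)))), p(p(a)))), m(p(p(c)), p(p(c)), p(c))))  →  p(f(p(p(p(p(c)))), m(p(p(c)), p(p(c)), p(c))))   [R3 at 1.1.1]
2. p(f(p(p(p(p(c)))), m(p(p(c)), p(p(c)), p(c))))  →  p(f(p(p(p(p(c)))), p(c)))   [R3 at 1.2]
3. p(f(p(p(p(p(c)))), p(c)))  →  p(a)   [R2 at 1]

p(a)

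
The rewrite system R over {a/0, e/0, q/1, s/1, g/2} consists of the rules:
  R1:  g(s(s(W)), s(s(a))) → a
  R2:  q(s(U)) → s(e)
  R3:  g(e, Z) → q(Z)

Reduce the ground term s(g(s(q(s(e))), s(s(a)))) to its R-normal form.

s(a)

1. s(g(s(q(s(e))), s(s(a))))  →  s(g(s(s(e)), s(s(a))))   [R2 at 1.1.1]
2. s(g(s(s(e)), s(s(a))))  →  s(a)   [R1 at 1]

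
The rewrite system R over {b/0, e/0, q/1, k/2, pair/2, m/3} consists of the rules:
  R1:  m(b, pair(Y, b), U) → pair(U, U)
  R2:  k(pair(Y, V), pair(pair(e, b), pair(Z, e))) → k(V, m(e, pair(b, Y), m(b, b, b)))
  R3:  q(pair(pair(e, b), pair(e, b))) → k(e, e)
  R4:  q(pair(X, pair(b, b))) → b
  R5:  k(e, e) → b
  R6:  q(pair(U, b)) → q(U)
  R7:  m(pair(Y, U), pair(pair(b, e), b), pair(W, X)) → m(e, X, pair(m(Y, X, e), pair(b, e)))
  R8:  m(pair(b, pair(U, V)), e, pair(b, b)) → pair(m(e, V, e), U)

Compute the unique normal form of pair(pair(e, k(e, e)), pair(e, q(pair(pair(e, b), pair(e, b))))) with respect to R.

pair(pair(e, b), pair(e, b))

1. pair(pair(e, k(e, e)), pair(e, q(pair(pair(e, b), pair(e, b)))))  →  pair(pair(e, b), pair(e, q(pair(pair(e, b), pair(e, b)))))   [R5 at 1.2]
2. pair(pair(e, b), pair(e, q(pair(pair(e, b), pair(e, b)))))  →  pair(pair(e, b), pair(e, k(e, e)))   [R3 at 2.2]
3. pair(pair(e, b), pair(e, k(e, e)))  →  pair(pair(e, b), pair(e, b))   [R5 at 2.2]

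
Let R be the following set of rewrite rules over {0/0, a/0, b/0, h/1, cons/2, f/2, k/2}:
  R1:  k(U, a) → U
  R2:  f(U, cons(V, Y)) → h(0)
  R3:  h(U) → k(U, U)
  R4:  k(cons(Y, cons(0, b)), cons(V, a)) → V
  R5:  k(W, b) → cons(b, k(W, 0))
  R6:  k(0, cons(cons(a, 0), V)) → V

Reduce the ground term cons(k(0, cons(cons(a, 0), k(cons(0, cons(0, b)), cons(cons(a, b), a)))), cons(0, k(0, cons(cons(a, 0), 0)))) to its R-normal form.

cons(cons(a, b), cons(0, 0))

1. cons(k(0, cons(cons(a, 0), k(cons(0, cons(0, b)), cons(cons(a, b), a)))), cons(0, k(0, cons(cons(a, 0), 0))))  →  cons(k(cons(0, cons(0, b)), cons(cons(a, b), a)), cons(0, k(0, cons(cons(a, 0), 0))))   [R6 at 1]
2. cons(k(cons(0, cons(0, b)), cons(cons(a, b), a)), cons(0, k(0, cons(cons(a, 0), 0))))  →  cons(cons(a, b), cons(0, k(0, cons(cons(a, 0), 0))))   [R4 at 1]
3. cons(cons(a, b), cons(0, k(0, cons(cons(a, 0), 0))))  →  cons(cons(a, b), cons(0, 0))   [R6 at 2.2]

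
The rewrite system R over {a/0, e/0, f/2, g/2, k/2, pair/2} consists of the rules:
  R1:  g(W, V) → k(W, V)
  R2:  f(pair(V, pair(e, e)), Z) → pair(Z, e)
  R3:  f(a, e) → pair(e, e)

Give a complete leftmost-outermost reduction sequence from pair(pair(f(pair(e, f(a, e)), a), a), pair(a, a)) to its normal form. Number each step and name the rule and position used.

pair(pair(pair(a, e), a), pair(a, a))

1. pair(pair(f(pair(e, f(a, e)), a), a), pair(a, a))  →  pair(pair(f(pair(e, pair(e, e)), a), a), pair(a, a))   [R3 at 1.1.1.2]
2. pair(pair(f(pair(e, pair(e, e)), a), a), pair(a, a))  →  pair(pair(pair(a, e), a), pair(a, a))   [R2 at 1.1]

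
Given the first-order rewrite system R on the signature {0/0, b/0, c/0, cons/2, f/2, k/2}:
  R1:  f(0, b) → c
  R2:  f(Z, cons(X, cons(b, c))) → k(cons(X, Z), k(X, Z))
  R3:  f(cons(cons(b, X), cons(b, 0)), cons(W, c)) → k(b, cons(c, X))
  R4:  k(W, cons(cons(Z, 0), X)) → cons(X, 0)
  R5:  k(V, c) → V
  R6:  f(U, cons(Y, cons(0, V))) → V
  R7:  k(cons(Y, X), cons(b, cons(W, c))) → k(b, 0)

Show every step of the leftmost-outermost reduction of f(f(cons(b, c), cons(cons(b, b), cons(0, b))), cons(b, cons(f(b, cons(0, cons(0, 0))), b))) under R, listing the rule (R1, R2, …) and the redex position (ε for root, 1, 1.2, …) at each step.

1. f(f(cons(b, c), cons(cons(b, b), cons(0, b))), cons(b, cons(f(b, cons(0, cons(0, 0))), b)))  →  f(b, cons(b, cons(f(b, cons(0, cons(0, 0))), b)))   [R6 at 1]
2. f(b, cons(b, cons(f(b, cons(0, cons(0, 0))), b)))  →  f(b, cons(b, cons(0, b)))   [R6 at 2.2.1]
3. f(b, cons(b, cons(0, b)))  →  b   [R6 at ε]

b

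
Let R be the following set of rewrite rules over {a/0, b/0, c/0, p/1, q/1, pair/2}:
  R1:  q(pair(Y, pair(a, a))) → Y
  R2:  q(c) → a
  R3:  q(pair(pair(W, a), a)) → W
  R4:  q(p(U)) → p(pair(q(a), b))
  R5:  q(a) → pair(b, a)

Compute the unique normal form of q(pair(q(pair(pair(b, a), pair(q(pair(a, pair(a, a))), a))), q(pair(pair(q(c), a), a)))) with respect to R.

b

1. q(pair(q(pair(pair(b, a), pair(q(pair(a, pair(a, a))), a))), q(pair(pair(q(c), a), a))))  →  q(pair(q(pair(pair(b, a), pair(a, a))), q(pair(pair(q(c), a), a))))   [R1 at 1.1.1.2.1]
2. q(pair(q(pair(pair(b, a), pair(a, a))), q(pair(pair(q(c), a), a))))  →  q(pair(pair(b, a), q(pair(pair(q(c), a), a))))   [R1 at 1.1]
3. q(pair(pair(b, a), q(pair(pair(q(c), a), a))))  →  q(pair(pair(b, a), q(c)))   [R3 at 1.2]
4. q(pair(pair(b, a), q(c)))  →  q(pair(pair(b, a), a))   [R2 at 1.2]
5. q(pair(pair(b, a), a))  →  b   [R3 at ε]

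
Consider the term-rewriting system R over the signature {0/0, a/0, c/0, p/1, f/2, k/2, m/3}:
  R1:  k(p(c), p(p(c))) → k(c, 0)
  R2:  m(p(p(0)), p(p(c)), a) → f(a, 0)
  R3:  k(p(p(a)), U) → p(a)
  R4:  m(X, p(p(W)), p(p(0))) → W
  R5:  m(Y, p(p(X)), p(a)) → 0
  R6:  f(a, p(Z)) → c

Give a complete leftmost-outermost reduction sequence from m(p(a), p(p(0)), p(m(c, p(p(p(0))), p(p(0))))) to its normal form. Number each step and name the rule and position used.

0

1. m(p(a), p(p(0)), p(m(c, p(p(p(0))), p(p(0)))))  →  m(p(a), p(p(0)), p(p(0)))   [R4 at 3.1]
2. m(p(a), p(p(0)), p(p(0)))  →  0   [R4 at ε]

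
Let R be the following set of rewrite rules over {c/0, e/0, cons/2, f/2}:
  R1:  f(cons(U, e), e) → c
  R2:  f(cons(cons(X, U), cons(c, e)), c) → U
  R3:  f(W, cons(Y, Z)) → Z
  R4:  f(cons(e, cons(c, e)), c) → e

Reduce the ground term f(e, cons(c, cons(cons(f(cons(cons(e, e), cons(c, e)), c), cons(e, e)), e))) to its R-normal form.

cons(cons(e, cons(e, e)), e)

1. f(e, cons(c, cons(cons(f(cons(cons(e, e), cons(c, e)), c), cons(e, e)), e)))  →  cons(cons(f(cons(cons(e, e), cons(c, e)), c), cons(e, e)), e)   [R3 at ε]
2. cons(cons(f(cons(cons(e, e), cons(c, e)), c), cons(e, e)), e)  →  cons(cons(e, cons(e, e)), e)   [R2 at 1.1]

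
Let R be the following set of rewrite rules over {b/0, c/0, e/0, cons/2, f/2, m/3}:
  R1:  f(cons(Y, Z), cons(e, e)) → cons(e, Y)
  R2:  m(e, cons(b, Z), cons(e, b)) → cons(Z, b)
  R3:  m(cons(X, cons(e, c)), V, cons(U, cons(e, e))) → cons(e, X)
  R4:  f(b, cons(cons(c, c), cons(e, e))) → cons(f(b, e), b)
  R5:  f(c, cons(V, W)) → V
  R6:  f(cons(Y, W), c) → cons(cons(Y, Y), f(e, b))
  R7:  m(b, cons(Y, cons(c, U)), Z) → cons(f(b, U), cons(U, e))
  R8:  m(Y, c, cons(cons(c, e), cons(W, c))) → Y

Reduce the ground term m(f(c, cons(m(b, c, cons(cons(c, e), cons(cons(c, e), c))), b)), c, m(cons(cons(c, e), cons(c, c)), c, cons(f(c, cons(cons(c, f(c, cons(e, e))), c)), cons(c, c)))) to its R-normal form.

1. m(f(c, cons(m(b, c, cons(cons(c, e), cons(cons(c, e), c))), b)), c, m(cons(cons(c, e), cons(c, c)), c, cons(f(c, cons(cons(c, f(c, cons(e, e))), c)), cons(c, c))))  →  m(m(b, c, cons(cons(c, e), cons(cons(c, e), c))), c, m(cons(cons(c, e), cons(c, c)), c, cons(f(c, cons(cons(c, f(c, cons(e, e))), c)), cons(c, c))))   [R5 at 1]
2. m(m(b, c, cons(cons(c, e), cons(cons(c, e), c))), c, m(cons(cons(c, e), cons(c, c)), c, cons(f(c, cons(cons(c, f(c, cons(e, e))), c)), cons(c, c))))  →  m(b, c, m(cons(cons(c, e), cons(c, c)), c, cons(f(c, cons(cons(c, f(c, cons(e, e))), c)), cons(c, c))))   [R8 at 1]
3. m(b, c, m(cons(cons(c, e), cons(c, c)), c, cons(f(c, cons(cons(c, f(c, cons(e, e))), c)), cons(c, c))))  →  m(b, c, m(cons(cons(c, e), cons(c, c)), c, cons(cons(c, f(c, cons(e, e))), cons(c, c))))   [R5 at 3.3.1]
4. m(b, c, m(cons(cons(c, e), cons(c, c)), c, cons(cons(c, f(c, cons(e, e))), cons(c, c))))  →  m(b, c, m(cons(cons(c, e), cons(c, c)), c, cons(cons(c, e), cons(c, c))))   [R5 at 3.3.1.2]
5. m(b, c, m(cons(cons(c, e), cons(c, c)), c, cons(cons(c, e), cons(c, c))))  →  m(b, c, cons(cons(c, e), cons(c, c)))   [R8 at 3]
6. m(b, c, cons(cons(c, e), cons(c, c)))  →  b   [R8 at ε]

b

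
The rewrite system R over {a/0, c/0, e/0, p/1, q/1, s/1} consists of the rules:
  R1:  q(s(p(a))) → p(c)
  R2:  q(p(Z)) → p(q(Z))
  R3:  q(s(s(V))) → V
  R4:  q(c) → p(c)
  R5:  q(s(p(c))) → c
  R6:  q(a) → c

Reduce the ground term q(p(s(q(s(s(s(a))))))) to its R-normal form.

p(a)

1. q(p(s(q(s(s(s(a)))))))  →  p(q(s(q(s(s(s(a)))))))   [R2 at ε]
2. p(q(s(q(s(s(s(a)))))))  →  p(q(s(s(a))))   [R3 at 1.1.1]
3. p(q(s(s(a))))  →  p(a)   [R3 at 1]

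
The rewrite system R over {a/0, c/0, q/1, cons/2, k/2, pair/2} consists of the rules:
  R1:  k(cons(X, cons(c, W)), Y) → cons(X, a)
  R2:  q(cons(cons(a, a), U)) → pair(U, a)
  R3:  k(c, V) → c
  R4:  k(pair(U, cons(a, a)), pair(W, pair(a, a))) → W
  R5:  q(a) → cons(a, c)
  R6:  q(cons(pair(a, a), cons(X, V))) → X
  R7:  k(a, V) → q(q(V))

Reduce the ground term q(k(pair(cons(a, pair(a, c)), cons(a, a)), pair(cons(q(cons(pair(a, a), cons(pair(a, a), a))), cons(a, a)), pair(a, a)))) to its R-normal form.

1. q(k(pair(cons(a, pair(a, c)), cons(a, a)), pair(cons(q(cons(pair(a, a), cons(pair(a, a), a))), cons(a, a)), pair(a, a))))  →  q(cons(q(cons(pair(a, a), cons(pair(a, a), a))), cons(a, a)))   [R4 at 1]
2. q(cons(q(cons(pair(a, a), cons(pair(a, a), a))), cons(a, a)))  →  q(cons(pair(a, a), cons(a, a)))   [R6 at 1.1]
3. q(cons(pair(a, a), cons(a, a)))  →  a   [R6 at ε]

a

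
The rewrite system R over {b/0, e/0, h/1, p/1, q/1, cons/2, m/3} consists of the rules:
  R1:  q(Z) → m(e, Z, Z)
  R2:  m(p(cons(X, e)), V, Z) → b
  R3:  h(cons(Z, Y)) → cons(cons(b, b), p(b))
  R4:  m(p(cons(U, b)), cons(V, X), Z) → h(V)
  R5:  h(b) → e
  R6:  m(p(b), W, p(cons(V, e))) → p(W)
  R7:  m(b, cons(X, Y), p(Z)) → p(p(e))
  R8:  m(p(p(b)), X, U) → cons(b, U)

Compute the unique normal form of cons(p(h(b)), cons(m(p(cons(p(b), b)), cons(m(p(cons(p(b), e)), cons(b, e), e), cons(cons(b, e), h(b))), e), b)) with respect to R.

1. cons(p(h(b)), cons(m(p(cons(p(b), b)), cons(m(p(cons(p(b), e)), cons(b, e), e), cons(cons(b, e), h(b))), e), b))  →  cons(p(e), cons(m(p(cons(p(b), b)), cons(m(p(cons(p(b), e)), cons(b, e), e), cons(cons(b, e), h(b))), e), b))   [R5 at 1.1]
2. cons(p(e), cons(m(p(cons(p(b), b)), cons(m(p(cons(p(b), e)), cons(b, e), e), cons(cons(b, e), h(b))), e), b))  →  cons(p(e), cons(h(m(p(cons(p(b), e)), cons(b, e), e)), b))   [R4 at 2.1]
3. cons(p(e), cons(h(m(p(cons(p(b), e)), cons(b, e), e)), b))  →  cons(p(e), cons(h(b), b))   [R2 at 2.1.1]
4. cons(p(e), cons(h(b), b))  →  cons(p(e), cons(e, b))   [R5 at 2.1]

cons(p(e), cons(e, b))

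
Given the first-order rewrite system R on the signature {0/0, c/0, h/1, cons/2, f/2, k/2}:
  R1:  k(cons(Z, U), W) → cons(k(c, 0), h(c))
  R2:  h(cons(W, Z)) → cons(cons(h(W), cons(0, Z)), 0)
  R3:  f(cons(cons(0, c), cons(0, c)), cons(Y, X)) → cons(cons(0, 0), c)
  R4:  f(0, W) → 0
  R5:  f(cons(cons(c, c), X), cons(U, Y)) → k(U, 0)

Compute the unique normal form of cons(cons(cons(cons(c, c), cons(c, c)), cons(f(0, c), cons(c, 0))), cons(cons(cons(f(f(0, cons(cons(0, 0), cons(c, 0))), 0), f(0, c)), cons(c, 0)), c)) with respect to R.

cons(cons(cons(cons(c, c), cons(c, c)), cons(0, cons(c, 0))), cons(cons(cons(0, 0), cons(c, 0)), c))

1. cons(cons(cons(cons(c, c), cons(c, c)), cons(f(0, c), cons(c, 0))), cons(cons(cons(f(f(0, cons(cons(0, 0), cons(c, 0))), 0), f(0, c)), cons(c, 0)), c))  →  cons(cons(cons(cons(c, c), cons(c, c)), cons(0, cons(c, 0))), cons(cons(cons(f(f(0, cons(cons(0, 0), cons(c, 0))), 0), f(0, c)), cons(c, 0)), c))   [R4 at 1.2.1]
2. cons(cons(cons(cons(c, c), cons(c, c)), cons(0, cons(c, 0))), cons(cons(cons(f(f(0, cons(cons(0, 0), cons(c, 0))), 0), f(0, c)), cons(c, 0)), c))  →  cons(cons(cons(cons(c, c), cons(c, c)), cons(0, cons(c, 0))), cons(cons(cons(f(0, 0), f(0, c)), cons(c, 0)), c))   [R4 at 2.1.1.1.1]
3. cons(cons(cons(cons(c, c), cons(c, c)), cons(0, cons(c, 0))), cons(cons(cons(f(0, 0), f(0, c)), cons(c, 0)), c))  →  cons(cons(cons(cons(c, c), cons(c, c)), cons(0, cons(c, 0))), cons(cons(cons(0, f(0, c)), cons(c, 0)), c))   [R4 at 2.1.1.1]
4. cons(cons(cons(cons(c, c), cons(c, c)), cons(0, cons(c, 0))), cons(cons(cons(0, f(0, c)), cons(c, 0)), c))  →  cons(cons(cons(cons(c, c), cons(c, c)), cons(0, cons(c, 0))), cons(cons(cons(0, 0), cons(c, 0)), c))   [R4 at 2.1.1.2]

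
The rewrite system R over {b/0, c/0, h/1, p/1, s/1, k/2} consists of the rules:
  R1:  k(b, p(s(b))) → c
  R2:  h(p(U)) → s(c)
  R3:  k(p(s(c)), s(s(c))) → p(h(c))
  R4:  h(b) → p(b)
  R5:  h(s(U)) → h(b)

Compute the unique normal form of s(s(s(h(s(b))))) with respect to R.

1. s(s(s(h(s(b)))))  →  s(s(s(h(b))))   [R5 at 1.1.1]
2. s(s(s(h(b))))  →  s(s(s(p(b))))   [R4 at 1.1.1]

s(s(s(p(b))))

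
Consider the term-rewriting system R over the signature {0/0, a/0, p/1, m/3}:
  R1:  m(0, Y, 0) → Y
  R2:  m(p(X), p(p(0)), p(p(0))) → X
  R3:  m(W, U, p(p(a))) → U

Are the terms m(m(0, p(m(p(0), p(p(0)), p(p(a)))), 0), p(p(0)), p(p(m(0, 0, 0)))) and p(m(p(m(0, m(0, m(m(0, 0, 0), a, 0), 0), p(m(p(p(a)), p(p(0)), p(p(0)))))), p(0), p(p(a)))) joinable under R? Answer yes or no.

Reduce t₁ = m(m(0, p(m(p(0), p(p(0)), p(p(a)))), 0), p(p(0)), p(p(m(0, 0, 0)))):
1. m(m(0, p(m(p(0), p(p(0)), p(p(a)))), 0), p(p(0)), p(p(m(0, 0, 0))))  →  m(p(m(p(0), p(p(0)), p(p(a)))), p(p(0)), p(p(m(0, 0, 0))))   [R1 at 1]
2. m(p(m(p(0), p(p(0)), p(p(a)))), p(p(0)), p(p(m(0, 0, 0))))  →  m(p(p(p(0))), p(p(0)), p(p(m(0, 0, 0))))   [R3 at 1.1]
3. m(p(p(p(0))), p(p(0)), p(p(m(0, 0, 0))))  →  m(p(p(p(0))), p(p(0)), p(p(0)))   [R1 at 3.1.1]
4. m(p(p(p(0))), p(p(0)), p(p(0)))  →  p(p(0))   [R2 at ε]

Reduce t₂ = p(m(p(m(0, m(0, m(m(0, 0, 0), a, 0), 0), p(m(p(p(a)), p(p(0)), p(p(0)))))), p(0), p(p(a)))):
1. p(m(p(m(0, m(0, m(m(0, 0, 0), a, 0), 0), p(m(p(p(a)), p(p(0)), p(p(0)))))), p(0), p(p(a))))  →  p(p(0))   [R3 at 1]

yes — NF(t₁) = p(p(0)), NF(t₂) = p(p(0))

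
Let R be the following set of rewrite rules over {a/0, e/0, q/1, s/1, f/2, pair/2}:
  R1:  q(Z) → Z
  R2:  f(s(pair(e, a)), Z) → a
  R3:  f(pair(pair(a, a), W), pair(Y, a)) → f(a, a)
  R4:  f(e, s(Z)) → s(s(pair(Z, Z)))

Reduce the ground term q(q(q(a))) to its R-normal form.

a

1. q(q(q(a)))  →  q(q(a))   [R1 at ε]
2. q(q(a))  →  q(a)   [R1 at ε]
3. q(a)  →  a   [R1 at ε]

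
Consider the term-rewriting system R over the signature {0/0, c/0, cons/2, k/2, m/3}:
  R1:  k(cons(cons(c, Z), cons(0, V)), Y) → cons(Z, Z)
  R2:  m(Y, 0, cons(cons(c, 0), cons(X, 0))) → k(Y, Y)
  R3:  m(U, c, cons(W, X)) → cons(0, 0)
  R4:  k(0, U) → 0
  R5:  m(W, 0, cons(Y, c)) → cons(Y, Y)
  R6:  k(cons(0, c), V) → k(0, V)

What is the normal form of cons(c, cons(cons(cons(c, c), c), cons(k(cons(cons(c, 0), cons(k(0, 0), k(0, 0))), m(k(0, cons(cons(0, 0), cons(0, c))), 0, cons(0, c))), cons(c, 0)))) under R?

cons(c, cons(cons(cons(c, c), c), cons(cons(0, 0), cons(c, 0))))

1. cons(c, cons(cons(cons(c, c), c), cons(k(cons(cons(c, 0), cons(k(0, 0), k(0, 0))), m(k(0, cons(cons(0, 0), cons(0, c))), 0, cons(0, c))), cons(c, 0))))  →  cons(c, cons(cons(cons(c, c), c), cons(k(cons(cons(c, 0), cons(0, k(0, 0))), m(k(0, cons(cons(0, 0), cons(0, c))), 0, cons(0, c))), cons(c, 0))))   [R4 at 2.2.1.1.2.1]
2. cons(c, cons(cons(cons(c, c), c), cons(k(cons(cons(c, 0), cons(0, k(0, 0))), m(k(0, cons(cons(0, 0), cons(0, c))), 0, cons(0, c))), cons(c, 0))))  →  cons(c, cons(cons(cons(c, c), c), cons(cons(0, 0), cons(c, 0))))   [R1 at 2.2.1]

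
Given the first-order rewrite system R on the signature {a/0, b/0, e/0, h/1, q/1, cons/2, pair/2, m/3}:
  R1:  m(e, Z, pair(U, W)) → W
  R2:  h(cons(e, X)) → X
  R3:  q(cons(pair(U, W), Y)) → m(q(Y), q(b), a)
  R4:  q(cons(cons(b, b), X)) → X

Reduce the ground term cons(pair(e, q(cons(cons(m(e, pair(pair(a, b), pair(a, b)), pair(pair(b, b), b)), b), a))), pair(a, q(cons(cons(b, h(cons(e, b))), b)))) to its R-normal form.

cons(pair(e, a), pair(a, b))

1. cons(pair(e, q(cons(cons(m(e, pair(pair(a, b), pair(a, b)), pair(pair(b, b), b)), b), a))), pair(a, q(cons(cons(b, h(cons(e, b))), b))))  →  cons(pair(e, q(cons(cons(b, b), a))), pair(a, q(cons(cons(b, h(cons(e, b))), b))))   [R1 at 1.2.1.1.1]
2. cons(pair(e, q(cons(cons(b, b), a))), pair(a, q(cons(cons(b, h(cons(e, b))), b))))  →  cons(pair(e, a), pair(a, q(cons(cons(b, h(cons(e, b))), b))))   [R4 at 1.2]
3. cons(pair(e, a), pair(a, q(cons(cons(b, h(cons(e, b))), b))))  →  cons(pair(e, a), pair(a, q(cons(cons(b, b), b))))   [R2 at 2.2.1.1.2]
4. cons(pair(e, a), pair(a, q(cons(cons(b, b), b))))  →  cons(pair(e, a), pair(a, b))   [R4 at 2.2]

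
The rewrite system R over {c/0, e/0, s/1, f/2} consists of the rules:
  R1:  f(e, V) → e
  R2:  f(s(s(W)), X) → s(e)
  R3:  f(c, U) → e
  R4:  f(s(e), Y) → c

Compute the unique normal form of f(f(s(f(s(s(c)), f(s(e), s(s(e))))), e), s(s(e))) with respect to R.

1. f(f(s(f(s(s(c)), f(s(e), s(s(e))))), e), s(s(e)))  →  f(f(s(s(e)), e), s(s(e)))   [R2 at 1.1.1]
2. f(f(s(s(e)), e), s(s(e)))  →  f(s(e), s(s(e)))   [R2 at 1]
3. f(s(e), s(s(e)))  →  c   [R4 at ε]

c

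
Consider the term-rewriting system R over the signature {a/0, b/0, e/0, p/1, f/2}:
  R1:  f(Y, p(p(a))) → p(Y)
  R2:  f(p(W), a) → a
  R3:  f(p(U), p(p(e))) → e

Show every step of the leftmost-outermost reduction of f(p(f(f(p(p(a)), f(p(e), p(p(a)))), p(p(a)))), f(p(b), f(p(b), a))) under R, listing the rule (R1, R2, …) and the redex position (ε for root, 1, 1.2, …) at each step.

a

1. f(p(f(f(p(p(a)), f(p(e), p(p(a)))), p(p(a)))), f(p(b), f(p(b), a)))  →  f(p(p(f(p(p(a)), f(p(e), p(p(a)))))), f(p(b), f(p(b), a)))   [R1 at 1.1]
2. f(p(p(f(p(p(a)), f(p(e), p(p(a)))))), f(p(b), f(p(b), a)))  →  f(p(p(f(p(p(a)), p(p(e))))), f(p(b), f(p(b), a)))   [R1 at 1.1.1.2]
3. f(p(p(f(p(p(a)), p(p(e))))), f(p(b), f(p(b), a)))  →  f(p(p(e)), f(p(b), f(p(b), a)))   [R3 at 1.1.1]
4. f(p(p(e)), f(p(b), f(p(b), a)))  →  f(p(p(e)), f(p(b), a))   [R2 at 2.2]
5. f(p(p(e)), f(p(b), a))  →  f(p(p(e)), a)   [R2 at 2]
6. f(p(p(e)), a)  →  a   [R2 at ε]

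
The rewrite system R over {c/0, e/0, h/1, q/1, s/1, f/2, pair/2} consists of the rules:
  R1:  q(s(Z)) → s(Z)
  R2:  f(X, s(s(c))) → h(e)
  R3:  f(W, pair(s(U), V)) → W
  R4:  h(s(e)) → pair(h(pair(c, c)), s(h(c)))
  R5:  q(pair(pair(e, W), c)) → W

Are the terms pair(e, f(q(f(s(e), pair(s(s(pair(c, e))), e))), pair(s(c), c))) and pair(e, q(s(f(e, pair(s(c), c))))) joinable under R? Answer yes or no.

yes — NF(t₁) = pair(e, s(e)), NF(t₂) = pair(e, s(e))

Reduce t₁ = pair(e, f(q(f(s(e), pair(s(s(pair(c, e))), e))), pair(s(c), c))):
1. pair(e, f(q(f(s(e), pair(s(s(pair(c, e))), e))), pair(s(c), c)))  →  pair(e, q(f(s(e), pair(s(s(pair(c, e))), e))))   [R3 at 2]
2. pair(e, q(f(s(e), pair(s(s(pair(c, e))), e))))  →  pair(e, q(s(e)))   [R3 at 2.1]
3. pair(e, q(s(e)))  →  pair(e, s(e))   [R1 at 2]

Reduce t₂ = pair(e, q(s(f(e, pair(s(c), c))))):
1. pair(e, q(s(f(e, pair(s(c), c)))))  →  pair(e, s(f(e, pair(s(c), c))))   [R1 at 2]
2. pair(e, s(f(e, pair(s(c), c))))  →  pair(e, s(e))   [R3 at 2.1]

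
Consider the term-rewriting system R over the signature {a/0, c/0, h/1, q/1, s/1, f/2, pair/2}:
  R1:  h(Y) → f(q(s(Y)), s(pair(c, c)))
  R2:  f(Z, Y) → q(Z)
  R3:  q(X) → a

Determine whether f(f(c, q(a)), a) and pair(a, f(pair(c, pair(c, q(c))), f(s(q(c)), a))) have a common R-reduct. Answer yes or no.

Reduce t₁ = f(f(c, q(a)), a):
1. f(f(c, q(a)), a)  →  q(f(c, q(a)))   [R2 at ε]
2. q(f(c, q(a)))  →  a   [R3 at ε]

Reduce t₂ = pair(a, f(pair(c, pair(c, q(c))), f(s(q(c)), a))):
1. pair(a, f(pair(c, pair(c, q(c))), f(s(q(c)), a)))  →  pair(a, q(pair(c, pair(c, q(c)))))   [R2 at 2]
2. pair(a, q(pair(c, pair(c, q(c)))))  →  pair(a, a)   [R3 at 2]

no — NF(t₁) = a, NF(t₂) = pair(a, a)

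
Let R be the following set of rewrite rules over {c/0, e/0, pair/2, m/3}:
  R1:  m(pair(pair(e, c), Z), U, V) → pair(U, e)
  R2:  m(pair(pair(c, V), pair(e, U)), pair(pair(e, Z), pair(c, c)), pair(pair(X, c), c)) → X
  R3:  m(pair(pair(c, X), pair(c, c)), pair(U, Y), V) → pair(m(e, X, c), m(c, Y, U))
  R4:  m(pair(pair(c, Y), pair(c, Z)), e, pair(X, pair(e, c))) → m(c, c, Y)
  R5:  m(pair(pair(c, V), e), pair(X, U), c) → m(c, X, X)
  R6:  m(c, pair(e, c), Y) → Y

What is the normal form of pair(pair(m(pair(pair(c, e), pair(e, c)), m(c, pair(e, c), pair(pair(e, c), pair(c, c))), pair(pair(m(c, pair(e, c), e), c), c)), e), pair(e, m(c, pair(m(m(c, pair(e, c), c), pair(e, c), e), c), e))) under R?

1. pair(pair(m(pair(pair(c, e), pair(e, c)), m(c, pair(e, c), pair(pair(e, c), pair(c, c))), pair(pair(m(c, pair(e, c), e), c), c)), e), pair(e, m(c, pair(m(m(c, pair(e, c), c), pair(e, c), e), c), e)))  →  pair(pair(m(pair(pair(c, e), pair(e, c)), pair(pair(e, c), pair(c, c)), pair(pair(m(c, pair(e, c), e), c), c)), e), pair(e, m(c, pair(m(m(c, pair(e, c), c), pair(e, c), e), c), e)))   [R6 at 1.1.2]
2. pair(pair(m(pair(pair(c, e), pair(e, c)), pair(pair(e, c), pair(c, c)), pair(pair(m(c, pair(e, c), e), c), c)), e), pair(e, m(c, pair(m(m(c, pair(e, c), c), pair(e, c), e), c), e)))  →  pair(pair(m(c, pair(e, c), e), e), pair(e, m(c, pair(m(m(c, pair(e, c), c), pair(e, c), e), c), e)))   [R2 at 1.1]
3. pair(pair(m(c, pair(e, c), e), e), pair(e, m(c, pair(m(m(c, pair(e, c), c), pair(e, c), e), c), e)))  →  pair(pair(e, e), pair(e, m(c, pair(m(m(c, pair(e, c), c), pair(e, c), e), c), e)))   [R6 at 1.1]
4. pair(pair(e, e), pair(e, m(c, pair(m(m(c, pair(e, c), c), pair(e, c), e), c), e)))  →  pair(pair(e, e), pair(e, m(c, pair(m(c, pair(e, c), e), c), e)))   [R6 at 2.2.2.1.1]
5. pair(pair(e, e), pair(e, m(c, pair(m(c, pair(e, c), e), c), e)))  →  pair(pair(e, e), pair(e, m(c, pair(e, c), e)))   [R6 at 2.2.2.1]
6. pair(pair(e, e), pair(e, m(c, pair(e, c), e)))  →  pair(pair(e, e), pair(e, e))   [R6 at 2.2]

pair(pair(e, e), pair(e, e))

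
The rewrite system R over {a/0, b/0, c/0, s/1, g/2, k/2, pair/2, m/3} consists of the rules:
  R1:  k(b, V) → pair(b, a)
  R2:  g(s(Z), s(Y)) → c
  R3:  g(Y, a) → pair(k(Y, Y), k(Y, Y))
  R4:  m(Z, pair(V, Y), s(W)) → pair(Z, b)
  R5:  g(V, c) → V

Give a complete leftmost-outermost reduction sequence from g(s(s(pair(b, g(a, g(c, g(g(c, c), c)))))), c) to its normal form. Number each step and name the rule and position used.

1. g(s(s(pair(b, g(a, g(c, g(g(c, c), c)))))), c)  →  s(s(pair(b, g(a, g(c, g(g(c, c), c))))))   [R5 at ε]
2. s(s(pair(b, g(a, g(c, g(g(c, c), c))))))  →  s(s(pair(b, g(a, g(c, g(c, c))))))   [R5 at 1.1.2.2.2]
3. s(s(pair(b, g(a, g(c, g(c, c))))))  →  s(s(pair(b, g(a, g(c, c)))))   [R5 at 1.1.2.2.2]
4. s(s(pair(b, g(a, g(c, c)))))  →  s(s(pair(b, g(a, c))))   [R5 at 1.1.2.2]
5. s(s(pair(b, g(a, c))))  →  s(s(pair(b, a)))   [R5 at 1.1.2]

s(s(pair(b, a)))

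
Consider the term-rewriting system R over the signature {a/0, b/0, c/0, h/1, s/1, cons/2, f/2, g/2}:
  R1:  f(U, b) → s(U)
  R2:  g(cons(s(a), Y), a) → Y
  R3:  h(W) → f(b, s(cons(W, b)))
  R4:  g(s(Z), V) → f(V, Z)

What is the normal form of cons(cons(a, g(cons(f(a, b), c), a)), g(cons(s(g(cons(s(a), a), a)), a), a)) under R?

1. cons(cons(a, g(cons(f(a, b), c), a)), g(cons(s(g(cons(s(a), a), a)), a), a))  →  cons(cons(a, g(cons(s(a), c), a)), g(cons(s(g(cons(s(a), a), a)), a), a))   [R1 at 1.2.1.1]
2. cons(cons(a, g(cons(s(a), c), a)), g(cons(s(g(cons(s(a), a), a)), a), a))  →  cons(cons(a, c), g(cons(s(g(cons(s(a), a), a)), a), a))   [R2 at 1.2]
3. cons(cons(a, c), g(cons(s(g(cons(s(a), a), a)), a), a))  →  cons(cons(a, c), g(cons(s(a), a), a))   [R2 at 2.1.1.1]
4. cons(cons(a, c), g(cons(s(a), a), a))  →  cons(cons(a, c), a)   [R2 at 2]

cons(cons(a, c), a)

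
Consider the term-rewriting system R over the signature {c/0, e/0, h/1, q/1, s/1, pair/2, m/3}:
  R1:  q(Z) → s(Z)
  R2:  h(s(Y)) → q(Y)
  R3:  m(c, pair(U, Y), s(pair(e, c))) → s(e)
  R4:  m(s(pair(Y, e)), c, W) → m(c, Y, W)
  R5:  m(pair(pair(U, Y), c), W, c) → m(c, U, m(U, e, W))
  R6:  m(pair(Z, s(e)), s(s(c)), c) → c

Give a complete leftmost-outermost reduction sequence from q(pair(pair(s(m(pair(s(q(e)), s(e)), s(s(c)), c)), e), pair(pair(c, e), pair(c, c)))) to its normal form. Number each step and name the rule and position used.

1. q(pair(pair(s(m(pair(s(q(e)), s(e)), s(s(c)), c)), e), pair(pair(c, e), pair(c, c))))  →  s(pair(pair(s(m(pair(s(q(e)), s(e)), s(s(c)), c)), e), pair(pair(c, e), pair(c, c))))   [R1 at ε]
2. s(pair(pair(s(m(pair(s(q(e)), s(e)), s(s(c)), c)), e), pair(pair(c, e), pair(c, c))))  →  s(pair(pair(s(c), e), pair(pair(c, e), pair(c, c))))   [R6 at 1.1.1.1]

s(pair(pair(s(c), e), pair(pair(c, e), pair(c, c))))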